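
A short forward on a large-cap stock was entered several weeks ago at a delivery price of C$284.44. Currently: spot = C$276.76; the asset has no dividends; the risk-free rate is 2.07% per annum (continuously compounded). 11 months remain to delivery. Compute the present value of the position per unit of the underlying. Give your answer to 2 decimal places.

C$2.33

Current fair forward for the remaining 11 months: F = S·e^(r·T), r = 0.0207
F = 276.76 · e^(0.0207 × 11/12) = 276.76 × 1.019156 = 282.0616
Value of long forward = (F − K)·e^(−rT) = (282.0616 − 284.44) · e^(−0.0207·11/12)
= -2.3784 × 0.981204 = -2.33
Short position value = −(long value) = C$2.33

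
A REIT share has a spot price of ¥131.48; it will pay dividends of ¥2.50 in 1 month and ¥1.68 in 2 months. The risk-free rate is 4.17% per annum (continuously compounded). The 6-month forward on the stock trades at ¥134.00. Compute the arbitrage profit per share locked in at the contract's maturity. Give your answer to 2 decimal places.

PV(dividends) I = 2.50·e^(−0.0417·1/12) + 1.68·e^(−0.0417·2/12) = 4.1597
Fair forward F* = (S − I)·e^(rT) = (131.48 − 4.1597)·e^0.020850 = 127.3203 × 1.021069 = 130.0028
Market ¥134.00 > fair 130.0028: forward overpriced → cash-and-carry (borrow at r, buy the stock and collect the dividends, short the forward).
Profit at T = |F_mkt − F*| = |134.00 − 130.0028| = ¥4.00 per share

¥4.00 per share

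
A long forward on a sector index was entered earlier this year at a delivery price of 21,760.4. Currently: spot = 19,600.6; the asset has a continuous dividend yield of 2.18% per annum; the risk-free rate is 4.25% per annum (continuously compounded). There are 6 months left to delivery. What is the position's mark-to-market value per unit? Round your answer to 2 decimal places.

-1914.76

Current fair forward for the remaining 6 months: F = S·e^((r − q)·T), (r − q) = 0.0425 − 0.0218 = 0.0207
F = 19600.6 · e^(0.0207 × 6/12) = 19600.6 × 1.01040375 = 19804.5197
Value of long forward = (F − K)·e^(−rT) = (19804.5197 − 21760.4) · e^(−0.0425·6/12)
= -1955.8803 × 0.97897419 = -1914.76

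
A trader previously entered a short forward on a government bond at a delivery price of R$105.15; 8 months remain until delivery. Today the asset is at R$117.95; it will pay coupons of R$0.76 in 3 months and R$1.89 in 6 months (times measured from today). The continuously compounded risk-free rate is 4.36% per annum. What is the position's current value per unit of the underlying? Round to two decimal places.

PV(remaining coupons) I = 0.76·e^(−0.0436·3/12) + 1.89·e^(−0.0436·6/12) = 2.6010
Current forward F = (S − I)·e^(rT) = (117.95 − 2.6010)·e^(0.0436·8/12) = 115.3490 × 1.029493 = 118.7510
Value (long) = (F − K)·e^(−rT) = (118.7510 − 105.15) × 0.971352 = 13.2114
Short position value = −(long value) = -R$13.21

-R$13.21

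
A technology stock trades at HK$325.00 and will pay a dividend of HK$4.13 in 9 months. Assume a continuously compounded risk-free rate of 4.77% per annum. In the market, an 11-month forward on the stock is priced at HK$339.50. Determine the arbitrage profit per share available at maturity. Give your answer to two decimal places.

HK$4.14 per share

PV(dividends) I = 4.13·e^(−0.0477·9/12) = 3.9849
Fair forward F* = (S − I)·e^(rT) = (325.00 − 3.9849)·e^0.043725 = 321.0151 × 1.044695 = 335.3629
Market HK$339.50 > fair 335.3629: forward overpriced → cash-and-carry (borrow at r, buy the stock and collect the dividends, short the forward).
Profit at T = |F_mkt − F*| = |339.50 − 335.3629| = HK$4.14 per share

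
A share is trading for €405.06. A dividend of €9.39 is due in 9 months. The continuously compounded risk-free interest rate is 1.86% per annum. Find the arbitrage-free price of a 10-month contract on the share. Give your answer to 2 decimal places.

PV(dividends) I = 9.39·e^(−0.0186·9/12)
I = 9.2599
F = (S − I)·e^(rT) = (405.06 − 9.2599) · e^(0.0186·10/12)
= 395.8001 · e^0.015500 = 395.8001 × 1.015621 = €401.98

€401.98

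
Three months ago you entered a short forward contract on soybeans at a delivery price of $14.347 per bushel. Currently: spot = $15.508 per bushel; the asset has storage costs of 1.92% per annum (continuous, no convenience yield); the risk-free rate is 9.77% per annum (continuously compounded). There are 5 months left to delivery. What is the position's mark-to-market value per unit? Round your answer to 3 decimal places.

Current fair forward for the remaining 5 months: F = S·e^((r + u)·T), (r + u) = 0.0977 + 0.0192 = 0.1169
F = 15.508 · e^(0.1169 × 5/12) = 15.508 × 1.049914 = 16.2821
Value of long forward = (F − K)·e^(−rT) = (16.2821 − 14.347) · e^(−0.0977·5/12)
= 1.9351 × 0.960109 = 1.858
Short position value = −(long value) = -$1.858

-$1.858 per bushel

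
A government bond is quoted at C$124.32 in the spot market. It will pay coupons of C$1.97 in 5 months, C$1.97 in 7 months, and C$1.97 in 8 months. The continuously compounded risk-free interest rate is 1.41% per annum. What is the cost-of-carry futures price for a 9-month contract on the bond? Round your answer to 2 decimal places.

PV(coupons) I = 1.97·e^(−0.0141·5/12) + 1.97·e^(−0.0141·7/12) + 1.97·e^(−0.0141·8/12)
I = 1.9585 + 1.9539 + 1.9516 = 5.8640
F = (S − I)·e^(rT) = (124.32 − 5.8640) · e^(0.0141·9/12)
= 118.4560 · e^0.010575 = 118.4560 × 1.010631 = C$119.72

C$119.72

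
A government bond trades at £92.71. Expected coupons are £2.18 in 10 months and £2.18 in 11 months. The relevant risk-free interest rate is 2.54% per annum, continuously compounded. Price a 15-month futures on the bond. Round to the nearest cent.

PV(coupons) I = 2.18·e^(−0.0254·10/12) + 2.18·e^(−0.0254·11/12)
I = 2.1343 + 2.1298 = 4.2641
F = (S − I)·e^(rT) = (92.71 − 4.2641) · e^(0.0254·15/12)
= 88.4459 · e^0.031750 = 88.4459 × 1.032259 = £91.30

£91.30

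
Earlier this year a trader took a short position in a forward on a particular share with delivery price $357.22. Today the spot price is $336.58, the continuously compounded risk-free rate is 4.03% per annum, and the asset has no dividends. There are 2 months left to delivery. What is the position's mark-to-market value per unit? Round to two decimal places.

$18.25

Current fair forward for the remaining 2 months: F = S·e^(r·T), r = 0.0403
F = 336.58 · e^(0.0403 × 2/12) = 336.58 × 1.006739 = 338.8482
Value of long forward = (F − K)·e^(−rT) = (338.8482 − 357.22) · e^(−0.0403·2/12)
= -18.3718 × 0.993306 = -18.25
Short position value = −(long value) = $18.25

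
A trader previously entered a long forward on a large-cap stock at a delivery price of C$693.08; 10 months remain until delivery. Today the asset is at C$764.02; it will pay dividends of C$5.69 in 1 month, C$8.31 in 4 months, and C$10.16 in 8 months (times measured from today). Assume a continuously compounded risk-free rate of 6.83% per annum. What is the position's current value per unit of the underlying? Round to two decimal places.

C$85.80

PV(remaining dividends) I = 5.69·e^(−0.0683·1/12) + 8.31·e^(−0.0683·4/12) + 10.16·e^(−0.0683·8/12) = 23.4884
Current forward F = (S − I)·e^(rT) = (764.02 − 23.4884)·e^(0.0683·10/12) = 740.5316 × 1.058568 = 783.9031
Value (long) = (F − K)·e^(−rT) = (783.9031 − 693.08) × 0.944673 = 85.7981
Value = C$85.80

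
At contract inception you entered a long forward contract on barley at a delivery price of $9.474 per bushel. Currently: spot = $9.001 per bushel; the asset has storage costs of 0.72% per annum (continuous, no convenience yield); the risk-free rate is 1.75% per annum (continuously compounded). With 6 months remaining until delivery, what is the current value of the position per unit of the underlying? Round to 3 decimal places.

-$0.358 per bushel

Current fair forward for the remaining 6 months: F = S·e^((r + u)·T), (r + u) = 0.0175 + 0.0072 = 0.0247
F = 9.001 · e^(0.0247 × 6/12) = 9.001 × 1.012427 = 9.1129
Value of long forward = (F − K)·e^(−rT) = (9.1129 − 9.474) · e^(−0.0175·6/12)
= -0.3611 × 0.991288 = -0.358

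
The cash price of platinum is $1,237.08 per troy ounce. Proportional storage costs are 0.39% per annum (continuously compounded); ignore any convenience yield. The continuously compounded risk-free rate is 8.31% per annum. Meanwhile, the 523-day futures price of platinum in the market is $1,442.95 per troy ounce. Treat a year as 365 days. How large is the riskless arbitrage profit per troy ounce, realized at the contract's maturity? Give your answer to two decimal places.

Fair futures: F* = S·e^(carry·T), with carry = (r + u) = 0.0831 + 0.0039 = 0.0870
F* = 1237.08 · e^(0.0870 × 523/365) = 1237.08 · e^0.12466027 = 1237.08 × 1.13276355 = $1401.3191
Market $1442.95 > fair $1401.3191: forward overpriced → cash-and-carry (buy spot, short the forward).
At maturity, profit = |F_mkt − F*| = |1442.95 − 1401.3191| = $41.63 per troy ounce

$41.63 per troy ounce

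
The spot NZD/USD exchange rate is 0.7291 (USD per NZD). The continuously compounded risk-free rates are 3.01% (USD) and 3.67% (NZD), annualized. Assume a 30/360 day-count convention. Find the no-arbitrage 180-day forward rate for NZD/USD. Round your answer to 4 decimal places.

0.7267

F = S·e^((r_USD − r_NZD)T) = 0.7291 · e^((0.0301 − 0.0367) × 180/360)
= 0.7291 · e^-0.003300 = 0.7291 × 0.996705
F = 0.7267 USD per NZD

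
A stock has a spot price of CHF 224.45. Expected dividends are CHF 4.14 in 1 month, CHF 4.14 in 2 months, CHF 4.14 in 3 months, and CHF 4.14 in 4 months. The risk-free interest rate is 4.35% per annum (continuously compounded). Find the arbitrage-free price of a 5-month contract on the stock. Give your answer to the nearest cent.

PV(dividends) I = 4.14·e^(−0.0435·1/12) + 4.14·e^(−0.0435·2/12) + 4.14·e^(−0.0435·3/12) + 4.14·e^(−0.0435·4/12)
I = 4.1250 + 4.1101 + 4.0952 + 4.0804 = 16.4107
F = (S − I)·e^(rT) = (224.45 − 16.4107) · e^(0.0435·5/12)
= 208.0393 · e^0.018125 = 208.0393 × 1.018290 = CHF 211.84

CHF 211.84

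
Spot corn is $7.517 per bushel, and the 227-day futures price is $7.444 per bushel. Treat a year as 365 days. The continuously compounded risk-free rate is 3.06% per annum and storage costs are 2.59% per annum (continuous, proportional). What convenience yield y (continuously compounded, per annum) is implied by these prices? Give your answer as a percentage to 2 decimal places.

7.22%

F = S·e^((r+u−y)T) ⇒ (r+u−y) = ln(F/S)/T
ln(7.444/7.517) = -0.009759; /T ⇒ -0.015692
y = r + u − ln(F/S)/T = 0.0306 + 0.0259 + 0.015692 = 0.072192
y = 7.22%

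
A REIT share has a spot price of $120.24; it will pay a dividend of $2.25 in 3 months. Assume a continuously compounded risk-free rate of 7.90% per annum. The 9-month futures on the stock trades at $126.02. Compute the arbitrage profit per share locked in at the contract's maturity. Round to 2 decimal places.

PV(dividends) I = 2.25·e^(−0.0790·3/12) = 2.2060
Fair futures F* = (S − I)·e^(rT) = (120.24 − 2.2060)·e^0.059250 = 118.0340 × 1.061040 = 125.2388
Market $126.02 > fair 125.2388: forward overpriced → cash-and-carry (borrow at r, buy the stock and collect the dividends, short the forward).
Profit at T = |F_mkt − F*| = |126.02 − 125.2388| = $0.78 per share

$0.78 per share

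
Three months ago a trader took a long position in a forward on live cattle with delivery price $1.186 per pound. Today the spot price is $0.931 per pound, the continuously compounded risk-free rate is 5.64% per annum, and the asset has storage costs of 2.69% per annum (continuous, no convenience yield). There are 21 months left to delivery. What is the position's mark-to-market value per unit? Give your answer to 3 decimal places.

-$0.099 per pound

Current fair forward for the remaining 21 months: F = S·e^((r + u)·T), (r + u) = 0.0564 + 0.0269 = 0.0833
F = 0.931 · e^(0.0833 × 21/12) = 0.931 × 1.156936 = 1.0771
Value of long forward = (F − K)·e^(−rT) = (1.0771 − 1.186) · e^(−0.0564·21/12)
= -0.1089 × 0.906014 = -0.099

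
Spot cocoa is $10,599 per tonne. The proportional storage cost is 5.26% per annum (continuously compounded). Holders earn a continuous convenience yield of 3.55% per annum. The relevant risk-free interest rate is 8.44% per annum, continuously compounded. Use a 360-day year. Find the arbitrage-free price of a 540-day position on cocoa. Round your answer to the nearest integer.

Net carry = r + u − y = 0.0844 + 0.0526 − 0.0355 = 0.1015
F = S·e^((r+u−y)T) = 10599 · e^(0.1015 × 540/360) = 10599 · e^0.152250
= 10599 × 1.164451 = $12,342 per tonne

$12,342 per tonne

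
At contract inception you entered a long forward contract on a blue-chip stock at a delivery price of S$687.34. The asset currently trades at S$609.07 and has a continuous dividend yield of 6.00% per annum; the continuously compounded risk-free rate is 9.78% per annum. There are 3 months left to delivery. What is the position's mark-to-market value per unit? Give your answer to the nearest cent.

Current fair forward for the remaining 3 months: F = S·e^((r − q)·T), (r − q) = 0.0978 − 0.0600 = 0.0378
F = 609.07 · e^(0.0378 × 3/12) = 609.07 × 1.009495 = 614.8531
Value of long forward = (F − K)·e^(−rT) = (614.8531 − 687.34) · e^(−0.0978·3/12)
= -72.4869 × 0.975846 = -70.74

-S$70.74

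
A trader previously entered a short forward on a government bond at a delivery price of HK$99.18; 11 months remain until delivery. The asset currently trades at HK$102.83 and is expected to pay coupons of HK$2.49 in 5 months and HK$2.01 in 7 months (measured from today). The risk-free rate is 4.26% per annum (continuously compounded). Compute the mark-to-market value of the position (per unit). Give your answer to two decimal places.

-HK$3.04

PV(remaining coupons) I = 2.49·e^(−0.0426·5/12) + 2.01·e^(−0.0426·7/12) = 4.4069
Current forward F = (S − I)·e^(rT) = (102.83 − 4.4069)·e^(0.0426·11/12) = 98.4231 × 1.039822 = 102.3425
Value (long) = (F − K)·e^(−rT) = (102.3425 − 99.18) × 0.961703 = 3.0414
Short position value = −(long value) = -HK$3.04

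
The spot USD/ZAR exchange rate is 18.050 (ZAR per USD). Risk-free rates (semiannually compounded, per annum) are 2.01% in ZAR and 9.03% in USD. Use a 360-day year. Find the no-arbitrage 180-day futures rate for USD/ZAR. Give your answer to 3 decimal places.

By covered interest parity, F = S · (1+r_ZAR/2)^(2T) / (1+r_USD/2)^(2T)
= 18.050 × 1.010050 / 1.045150 = 18.050 × 0.966416
F = 17.444 ZAR per USD

17.444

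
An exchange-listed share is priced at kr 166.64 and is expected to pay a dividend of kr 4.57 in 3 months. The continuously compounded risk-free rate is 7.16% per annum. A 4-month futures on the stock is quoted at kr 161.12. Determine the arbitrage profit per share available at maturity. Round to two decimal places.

PV(dividends) I = 4.57·e^(−0.0716·3/12) = 4.4889
Fair futures F* = (S − I)·e^(rT) = (166.64 − 4.4889)·e^0.023867 = 162.1511 × 1.024154 = 166.0677
Market kr 161.12 < fair 166.0677: forward underpriced → reverse cash-and-carry (short the stock, invest proceeds at r, pay the dividends, go long the forward).
Profit at T = |F_mkt − F*| = |161.12 − 166.0677| = kr 4.95 per share

kr 4.95 per share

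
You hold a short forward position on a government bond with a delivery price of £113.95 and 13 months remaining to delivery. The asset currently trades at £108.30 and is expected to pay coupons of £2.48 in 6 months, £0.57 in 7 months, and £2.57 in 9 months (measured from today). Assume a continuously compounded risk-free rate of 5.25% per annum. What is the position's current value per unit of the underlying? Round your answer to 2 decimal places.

£4.79

PV(remaining coupons) I = 2.48·e^(−0.0525·6/12) + 0.57·e^(−0.0525·7/12) + 2.57·e^(−0.0525·9/12) = 5.4393
Current forward F = (S − I)·e^(rT) = (108.30 − 5.4393)·e^(0.0525·13/12) = 102.8607 × 1.058523 = 108.8804
Value (long) = (F − K)·e^(−rT) = (108.8804 − 113.95) × 0.944712 = -4.7893
Short position value = −(long value) = £4.79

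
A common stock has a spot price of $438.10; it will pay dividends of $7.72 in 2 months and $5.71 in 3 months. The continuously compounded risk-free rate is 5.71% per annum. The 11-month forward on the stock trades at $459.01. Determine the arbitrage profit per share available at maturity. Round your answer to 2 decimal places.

PV(dividends) I = 7.72·e^(−0.0571·2/12) + 5.71·e^(−0.0571·3/12) = 13.2759
Fair forward F* = (S − I)·e^(rT) = (438.10 − 13.2759)·e^0.052342 = 424.8241 × 1.053736 = 447.6524
Market $459.01 > fair 447.6524: forward overpriced → cash-and-carry (borrow at r, buy the stock and collect the dividends, short the forward).
Profit at T = |F_mkt − F*| = |459.01 − 447.6524| = $11.36 per share

$11.36 per share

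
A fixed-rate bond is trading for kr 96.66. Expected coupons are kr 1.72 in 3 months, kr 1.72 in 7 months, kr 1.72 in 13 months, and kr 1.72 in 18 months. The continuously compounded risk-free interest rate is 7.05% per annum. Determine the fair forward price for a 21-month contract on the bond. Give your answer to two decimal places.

kr 102.02

PV(coupons) I = 1.72·e^(−0.0705·3/12) + 1.72·e^(−0.0705·7/12) + 1.72·e^(−0.0705·13/12) + 1.72·e^(−0.0705·18/12)
I = 1.6900 + 1.6507 + 1.5935 + 1.5474 = 6.4816
F = (S − I)·e^(rT) = (96.66 − 6.4816) · e^(0.0705·21/12)
= 90.1784 · e^0.123375 = 90.1784 × 1.131309 = kr 102.02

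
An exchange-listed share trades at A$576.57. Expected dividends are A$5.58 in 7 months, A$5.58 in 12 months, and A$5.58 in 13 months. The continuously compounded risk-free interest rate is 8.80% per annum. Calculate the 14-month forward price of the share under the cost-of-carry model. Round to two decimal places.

A$621.75

PV(dividends) I = 5.58·e^(−0.0880·7/12) + 5.58·e^(−0.0880·12/12) + 5.58·e^(−0.0880·13/12)
I = 5.3008 + 5.1099 + 5.0726 = 15.4833
F = (S − I)·e^(rT) = (576.57 − 15.4833) · e^(0.0880·14/12)
= 561.0867 · e^0.102667 = 561.0867 × 1.108122 = A$621.75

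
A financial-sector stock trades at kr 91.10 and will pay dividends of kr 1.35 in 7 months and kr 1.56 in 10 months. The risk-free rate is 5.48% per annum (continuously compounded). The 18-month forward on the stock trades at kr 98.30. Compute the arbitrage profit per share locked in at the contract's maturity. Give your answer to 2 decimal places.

PV(dividends) I = 1.35·e^(−0.0548·7/12) + 1.56·e^(−0.0548·10/12) = 2.7979
Fair forward F* = (S − I)·e^(rT) = (91.10 − 2.7979)·e^0.082200 = 88.3021 × 1.085673 = 95.8672
Market kr 98.30 > fair 95.8672: forward overpriced → cash-and-carry (borrow at r, buy the stock and collect the dividends, short the forward).
Profit at T = |F_mkt − F*| = |98.30 − 95.8672| = kr 2.43 per share

kr 2.43 per share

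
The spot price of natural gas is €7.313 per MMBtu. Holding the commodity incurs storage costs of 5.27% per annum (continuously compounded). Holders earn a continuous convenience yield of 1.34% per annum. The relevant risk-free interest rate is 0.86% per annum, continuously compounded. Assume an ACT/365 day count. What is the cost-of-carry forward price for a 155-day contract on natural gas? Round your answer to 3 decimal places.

Net carry = r + u − y = 0.0086 + 0.0527 − 0.0134 = 0.0479
F = S·e^((r+u−y)T) = 7.313 · e^(0.0479 × 155/365) = 7.313 · e^0.020341
= 7.313 × 1.020549 = €7.463 per MMBtu

€7.463 per MMBtu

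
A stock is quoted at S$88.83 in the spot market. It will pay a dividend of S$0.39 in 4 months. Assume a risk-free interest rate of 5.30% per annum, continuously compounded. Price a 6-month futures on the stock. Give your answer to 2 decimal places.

S$90.82

PV(dividends) I = 0.39·e^(−0.0530·4/12)
I = 0.3832
F = (S − I)·e^(rT) = (88.83 − 0.3832) · e^(0.0530·6/12)
= 88.4468 · e^0.026500 = 88.4468 × 1.026854 = S$90.82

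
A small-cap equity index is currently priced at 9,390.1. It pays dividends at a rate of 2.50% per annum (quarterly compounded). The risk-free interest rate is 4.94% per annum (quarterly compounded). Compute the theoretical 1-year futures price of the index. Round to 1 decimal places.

9,619.9

F = S · (1+r/4)^(4T) / (1+q/4)^(4T)
= 9390.1 × 1.050323 / 1.025235 = 9390.1 × 1.024470
F = 9,619.9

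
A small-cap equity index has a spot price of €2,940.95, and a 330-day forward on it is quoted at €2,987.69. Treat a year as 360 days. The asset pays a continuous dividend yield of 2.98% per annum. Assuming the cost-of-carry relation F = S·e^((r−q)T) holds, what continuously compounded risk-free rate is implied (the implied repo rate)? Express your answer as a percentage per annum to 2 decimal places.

4.70%

From F = S·e^((r−q)T): (r − q) = ln(F/S)/T
ln(2987.69/2940.95) = ln(1.015893) = 0.015768
(r − q) = 0.015768 / (330/360) = 0.017201
r = ln(F/S)/T + q = 0.017201 + 0.0298 = 0.047001
r = 4.70%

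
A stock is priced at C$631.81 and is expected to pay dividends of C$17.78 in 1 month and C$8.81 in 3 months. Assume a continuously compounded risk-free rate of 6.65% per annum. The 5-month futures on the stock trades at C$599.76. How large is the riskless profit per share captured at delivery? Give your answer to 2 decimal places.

PV(dividends) I = 17.78·e^(−0.0665·1/12) + 8.81·e^(−0.0665·3/12) = 26.3465
Fair futures F* = (S − I)·e^(rT) = (631.81 − 26.3465)·e^0.027708 = 605.4635 × 1.028095 = 622.4740
Market C$599.76 < fair 622.4740: forward underpriced → reverse cash-and-carry (short the stock, invest proceeds at r, pay the dividends, go long the forward).
Profit at T = |F_mkt − F*| = |599.76 − 622.4740| = C$22.71 per share

C$22.71 per share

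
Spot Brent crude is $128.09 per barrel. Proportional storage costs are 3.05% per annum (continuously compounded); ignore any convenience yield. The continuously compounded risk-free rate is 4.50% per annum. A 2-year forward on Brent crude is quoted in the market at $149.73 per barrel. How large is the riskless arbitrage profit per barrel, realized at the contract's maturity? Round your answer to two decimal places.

Fair forward: F* = S·e^(carry·T), with carry = (r + u) = 0.0450 + 0.0305 = 0.0755
F* = 128.09 · e^(0.0755 × 2) = 128.09 · e^0.151000 = 128.09 × 1.162997 = $148.9683
Market $149.73 > fair $148.9683: forward overpriced → cash-and-carry (buy spot, short the forward).
At maturity, profit = |F_mkt − F*| = |149.73 − 148.9683| = $0.76 per barrel

$0.76 per barrel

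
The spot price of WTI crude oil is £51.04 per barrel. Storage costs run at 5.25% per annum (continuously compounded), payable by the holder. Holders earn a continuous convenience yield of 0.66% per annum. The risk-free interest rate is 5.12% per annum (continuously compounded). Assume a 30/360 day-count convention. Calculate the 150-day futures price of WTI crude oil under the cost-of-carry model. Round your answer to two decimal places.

Net carry = r + u − y = 0.0512 + 0.0525 − 0.0066 = 0.0971
F = S·e^((r+u−y)T) = 51.04 · e^(0.0971 × 150/360) = 51.04 · e^0.040458
= 51.04 × 1.041288 = £53.15 per barrel

£53.15 per barrel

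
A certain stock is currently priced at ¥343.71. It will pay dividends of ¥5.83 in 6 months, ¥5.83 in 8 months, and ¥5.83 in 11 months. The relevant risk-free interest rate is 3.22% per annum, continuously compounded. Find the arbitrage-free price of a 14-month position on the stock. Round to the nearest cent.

PV(dividends) I = 5.83·e^(−0.0322·6/12) + 5.83·e^(−0.0322·8/12) + 5.83·e^(−0.0322·11/12)
I = 5.7369 + 5.7062 + 5.6604 = 17.1035
F = (S − I)·e^(rT) = (343.71 − 17.1035) · e^(0.0322·14/12)
= 326.6065 · e^0.037567 = 326.6065 × 1.038282 = ¥339.11

¥339.11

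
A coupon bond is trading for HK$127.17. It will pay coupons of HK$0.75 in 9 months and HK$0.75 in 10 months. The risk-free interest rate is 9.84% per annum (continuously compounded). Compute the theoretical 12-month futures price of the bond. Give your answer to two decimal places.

HK$138.79

PV(coupons) I = 0.75·e^(−0.0984·9/12) + 0.75·e^(−0.0984·10/12)
I = 0.6966 + 0.6910 = 1.3876
F = (S − I)·e^(rT) = (127.17 − 1.3876) · e^(0.0984·12/12)
= 125.7824 · e^0.098400 = 125.7824 × 1.103404 = HK$138.79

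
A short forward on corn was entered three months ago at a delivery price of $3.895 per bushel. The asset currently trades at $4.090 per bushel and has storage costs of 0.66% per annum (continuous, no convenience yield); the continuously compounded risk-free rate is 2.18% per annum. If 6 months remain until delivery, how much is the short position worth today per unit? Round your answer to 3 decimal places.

-$0.251 per bushel

Current fair forward for the remaining 6 months: F = S·e^((r + u)·T), (r + u) = 0.0218 + 0.0066 = 0.0284
F = 4.090 · e^(0.0284 × 6/12) = 4.090 × 1.014301 = 4.1485
Value of long forward = (F − K)·e^(−rT) = (4.1485 − 3.895) · e^(−0.0218·6/12)
= 0.2535 × 0.989159 = 0.251
Short position value = −(long value) = -$0.251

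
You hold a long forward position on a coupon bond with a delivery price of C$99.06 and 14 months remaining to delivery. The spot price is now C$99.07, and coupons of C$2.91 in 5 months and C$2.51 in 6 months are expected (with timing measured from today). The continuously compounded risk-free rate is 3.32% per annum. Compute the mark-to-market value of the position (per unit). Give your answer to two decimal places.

-C$1.57

PV(remaining coupons) I = 2.91·e^(−0.0332·5/12) + 2.51·e^(−0.0332·6/12) = 5.3387
Current forward F = (S − I)·e^(rT) = (99.07 − 5.3387)·e^(0.0332·14/12) = 93.7313 × 1.039493 = 97.4330
Value (long) = (F − K)·e^(−rT) = (97.4330 − 99.06) × 0.962007 = -1.5652
Value = -C$1.57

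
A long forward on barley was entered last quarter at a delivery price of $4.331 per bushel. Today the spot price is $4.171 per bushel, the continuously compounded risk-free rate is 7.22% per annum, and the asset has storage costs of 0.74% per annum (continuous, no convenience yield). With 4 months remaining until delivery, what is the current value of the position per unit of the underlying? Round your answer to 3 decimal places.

Current fair forward for the remaining 4 months: F = S·e^((r + u)·T), (r + u) = 0.0722 + 0.0074 = 0.0796
F = 4.171 · e^(0.0796 × 4/12) = 4.171 × 1.026888 = 4.2831
Value of long forward = (F − K)·e^(−rT) = (4.2831 − 4.331) · e^(−0.0722·4/12)
= -0.0479 × 0.976221 = -0.047

-$0.047 per bushel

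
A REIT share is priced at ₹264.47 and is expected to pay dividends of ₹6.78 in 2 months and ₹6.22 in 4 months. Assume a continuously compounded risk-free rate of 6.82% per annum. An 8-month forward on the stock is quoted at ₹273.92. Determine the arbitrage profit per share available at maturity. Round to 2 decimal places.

PV(dividends) I = 6.78·e^(−0.0682·2/12) + 6.22·e^(−0.0682·4/12) = 12.7836
Fair forward F* = (S − I)·e^(rT) = (264.47 − 12.7836)·e^0.045467 = 251.6864 × 1.046516 = 263.3938
Market ₹273.92 > fair 263.3938: forward overpriced → cash-and-carry (borrow at r, buy the stock and collect the dividends, short the forward).
Profit at T = |F_mkt − F*| = |273.92 − 263.3938| = ₹10.53 per share

₹10.53 per share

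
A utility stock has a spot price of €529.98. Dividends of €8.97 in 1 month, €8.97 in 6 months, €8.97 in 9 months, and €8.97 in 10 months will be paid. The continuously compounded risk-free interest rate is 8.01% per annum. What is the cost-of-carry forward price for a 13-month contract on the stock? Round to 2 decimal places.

PV(dividends) I = 8.97·e^(−0.0801·1/12) + 8.97·e^(−0.0801·6/12) + 8.97·e^(−0.0801·9/12) + 8.97·e^(−0.0801·10/12)
I = 8.9103 + 8.6179 + 8.4470 + 8.3908 = 34.3660
F = (S − I)·e^(rT) = (529.98 − 34.3660) · e^(0.0801·13/12)
= 495.6140 · e^0.086775 = 495.6140 × 1.090651 = €540.54

€540.54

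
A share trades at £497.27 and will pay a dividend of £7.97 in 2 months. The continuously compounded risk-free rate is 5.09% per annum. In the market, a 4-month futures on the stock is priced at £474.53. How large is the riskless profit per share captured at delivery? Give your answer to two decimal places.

£23.21 per share

PV(dividends) I = 7.97·e^(−0.0509·2/12) = 7.9027
Fair futures F* = (S − I)·e^(rT) = (497.27 − 7.9027)·e^0.016967 = 489.3673 × 1.017112 = 497.7414
Market £474.53 < fair 497.7414: forward underpriced → reverse cash-and-carry (short the stock, invest proceeds at r, pay the dividends, go long the forward).
Profit at T = |F_mkt − F*| = |474.53 − 497.7414| = £23.21 per share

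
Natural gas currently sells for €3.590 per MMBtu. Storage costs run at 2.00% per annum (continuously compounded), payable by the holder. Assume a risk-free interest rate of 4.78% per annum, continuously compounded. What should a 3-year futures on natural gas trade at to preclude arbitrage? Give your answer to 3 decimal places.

€4.400 per MMBtu

Net carry = r + u − y = 0.0478 + 0.0200 − 0.0000 = 0.0678
F = S·e^((r+u−y)T) = 3.590 · e^(0.0678 × 3) = 3.590 · e^0.203400
= 3.590 × 1.225563 = €4.400 per MMBtu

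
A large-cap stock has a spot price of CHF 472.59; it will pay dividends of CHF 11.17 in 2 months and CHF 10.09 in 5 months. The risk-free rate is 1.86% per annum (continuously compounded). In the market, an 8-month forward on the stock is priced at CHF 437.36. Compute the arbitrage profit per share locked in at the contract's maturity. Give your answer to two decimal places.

PV(dividends) I = 11.17·e^(−0.0186·2/12) + 10.09·e^(−0.0186·5/12) = 21.1475
Fair forward F* = (S − I)·e^(rT) = (472.59 − 21.1475)·e^0.012400 = 451.4425 × 1.012477 = 457.0751
Market CHF 437.36 < fair 457.0751: forward underpriced → reverse cash-and-carry (short the stock, invest proceeds at r, pay the dividends, go long the forward).
Profit at T = |F_mkt − F*| = |437.36 − 457.0751| = CHF 19.72 per share

CHF 19.72 per share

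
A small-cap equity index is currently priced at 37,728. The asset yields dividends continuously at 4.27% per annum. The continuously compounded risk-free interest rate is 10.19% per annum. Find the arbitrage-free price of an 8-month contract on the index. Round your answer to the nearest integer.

39,247

F = S·e^((r − q)T) = 37728 · e^((0.1019 − 0.0427) × 8/12)
= 37728 · e^0.039467 = 37728 × 1.040256
F = 39,247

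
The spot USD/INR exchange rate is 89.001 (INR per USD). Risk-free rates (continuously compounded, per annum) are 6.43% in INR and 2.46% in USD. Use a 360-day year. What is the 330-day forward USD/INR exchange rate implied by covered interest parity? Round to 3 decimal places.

92.300

F = S·e^((r_INR − r_USD)T) = 89.001 · e^((0.0643 − 0.0246) × 330/360)
= 89.001 · e^0.036392 = 89.001 × 1.037062
F = 92.300 INR per USD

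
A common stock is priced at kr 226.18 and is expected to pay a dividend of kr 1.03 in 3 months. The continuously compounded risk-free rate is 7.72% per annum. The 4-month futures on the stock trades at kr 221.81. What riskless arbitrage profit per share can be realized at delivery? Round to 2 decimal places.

PV(dividends) I = 1.03·e^(−0.0772·3/12) = 1.0103
Fair futures F* = (S − I)·e^(rT) = (226.18 − 1.0103)·e^0.025733 = 225.1697 × 1.026067 = 231.0392
Market kr 221.81 < fair 231.0392: forward underpriced → reverse cash-and-carry (short the stock, invest proceeds at r, pay the dividends, go long the forward).
Profit at T = |F_mkt − F*| = |221.81 − 231.0392| = kr 9.23 per share

kr 9.23 per share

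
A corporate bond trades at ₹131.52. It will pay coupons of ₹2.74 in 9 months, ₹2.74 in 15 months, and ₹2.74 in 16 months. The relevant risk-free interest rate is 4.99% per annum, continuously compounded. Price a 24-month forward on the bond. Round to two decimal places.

₹136.73

PV(coupons) I = 2.74·e^(−0.0499·9/12) + 2.74·e^(−0.0499·15/12) + 2.74·e^(−0.0499·16/12)
I = 2.6394 + 2.5743 + 2.5636 = 7.7773
F = (S − I)·e^(rT) = (131.52 − 7.7773) · e^(0.0499·24/12)
= 123.7427 · e^0.099800 = 123.7427 × 1.104950 = ₹136.73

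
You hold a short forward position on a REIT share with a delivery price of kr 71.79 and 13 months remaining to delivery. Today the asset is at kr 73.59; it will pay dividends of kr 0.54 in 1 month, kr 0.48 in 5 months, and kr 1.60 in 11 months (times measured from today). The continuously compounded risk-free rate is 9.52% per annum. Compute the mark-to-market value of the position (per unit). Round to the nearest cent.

-kr 6.37

PV(remaining dividends) I = 0.54·e^(−0.0952·1/12) + 0.48·e^(−0.0952·5/12) + 1.60·e^(−0.0952·11/12) = 2.4634
Current forward F = (S − I)·e^(rT) = (73.59 − 2.4634)·e^(0.0952·13/12) = 71.1266 × 1.108639 = 78.8537
Value (long) = (F − K)·e^(−rT) = (78.8537 − 71.79) × 0.902007 = 6.3715
Short position value = −(long value) = -kr 6.37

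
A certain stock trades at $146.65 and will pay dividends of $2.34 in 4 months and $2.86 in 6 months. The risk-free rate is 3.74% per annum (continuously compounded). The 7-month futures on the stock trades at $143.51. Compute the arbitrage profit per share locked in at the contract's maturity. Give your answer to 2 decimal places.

$1.14 per share

PV(dividends) I = 2.34·e^(−0.0374·4/12) + 2.86·e^(−0.0374·6/12) = 5.1180
Fair futures F* = (S − I)·e^(rT) = (146.65 − 5.1180)·e^0.021817 = 141.5320 × 1.022057 = 144.6538
Market $143.51 < fair 144.6538: forward underpriced → reverse cash-and-carry (short the stock, invest proceeds at r, pay the dividends, go long the forward).
Profit at T = |F_mkt − F*| = |143.51 − 144.6538| = $1.14 per share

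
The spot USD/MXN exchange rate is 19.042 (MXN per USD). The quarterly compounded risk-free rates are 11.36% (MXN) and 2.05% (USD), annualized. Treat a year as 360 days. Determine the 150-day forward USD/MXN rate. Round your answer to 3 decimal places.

19.783

By covered interest parity, F = S · (1+r_MXN/4)^(4T) / (1+r_USD/4)^(4T)
= 19.042 × 1.047780 / 1.008556 = 19.042 × 1.038891
F = 19.783 MXN per USD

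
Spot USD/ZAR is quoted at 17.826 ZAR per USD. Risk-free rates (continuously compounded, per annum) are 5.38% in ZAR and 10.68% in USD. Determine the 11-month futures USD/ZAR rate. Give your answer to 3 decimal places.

16.981

F = S·e^((r_ZAR − r_USD)T) = 17.826 · e^((0.0538 − 0.1068) × 11/12)
= 17.826 · e^-0.048583 = 17.826 × 0.952578
F = 16.981 ZAR per USD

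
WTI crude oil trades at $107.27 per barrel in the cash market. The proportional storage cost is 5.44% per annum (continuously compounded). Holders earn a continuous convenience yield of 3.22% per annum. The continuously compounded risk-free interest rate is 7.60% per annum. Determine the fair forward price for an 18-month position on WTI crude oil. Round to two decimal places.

$124.29 per barrel

Net carry = r + u − y = 0.0760 + 0.0544 − 0.0322 = 0.0982
F = S·e^((r+u−y)T) = 107.27 · e^(0.0982 × 18/12) = 107.27 · e^0.147300
= 107.27 × 1.158702 = $124.29 per barrel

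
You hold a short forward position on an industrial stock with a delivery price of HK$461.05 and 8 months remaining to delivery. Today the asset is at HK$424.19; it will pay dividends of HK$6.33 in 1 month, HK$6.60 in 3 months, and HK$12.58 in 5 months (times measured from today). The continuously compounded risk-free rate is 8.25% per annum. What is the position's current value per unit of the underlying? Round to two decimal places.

HK$37.09

PV(remaining dividends) I = 6.33·e^(−0.0825·1/12) + 6.60·e^(−0.0825·3/12) + 12.58·e^(−0.0825·5/12) = 24.9068
Current forward F = (S − I)·e^(rT) = (424.19 − 24.9068)·e^(0.0825·8/12) = 399.2832 × 1.056541 = 421.8591
Value (long) = (F − K)·e^(−rT) = (421.8591 − 461.05) × 0.946485 = -37.0936
Short position value = −(long value) = HK$37.09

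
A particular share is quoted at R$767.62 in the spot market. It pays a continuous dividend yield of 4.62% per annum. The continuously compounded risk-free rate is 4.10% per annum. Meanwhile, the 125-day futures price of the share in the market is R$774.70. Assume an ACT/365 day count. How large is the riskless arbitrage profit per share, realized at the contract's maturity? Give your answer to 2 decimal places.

Fair futures: F* = S·e^(carry·T), with carry = (r − q) = 0.0410 − 0.0462 = -0.0052
F* = 767.62 · e^(-0.0052 × 125/365) = 767.62 · e^-0.001781 = 767.62 × 0.998221 = R$766.2544
Market R$774.70 > fair R$766.2544: forward overpriced → cash-and-carry (buy spot, short the forward).
At maturity, profit = |F_mkt − F*| = |774.70 − 766.2544| = R$8.45 per share

R$8.45 per share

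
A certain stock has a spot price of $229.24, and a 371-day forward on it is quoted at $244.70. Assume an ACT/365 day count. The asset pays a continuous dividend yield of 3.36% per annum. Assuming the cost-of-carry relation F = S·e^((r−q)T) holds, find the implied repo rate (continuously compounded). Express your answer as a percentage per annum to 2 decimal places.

9.78%

From F = S·e^((r−q)T): (r − q) = ln(F/S)/T
ln(244.70/229.24) = ln(1.067440) = 0.065263
(r − q) = 0.065263 / (371/365) = 0.064208
r = ln(F/S)/T + q = 0.064208 + 0.0336 = 0.097808
r = 9.78%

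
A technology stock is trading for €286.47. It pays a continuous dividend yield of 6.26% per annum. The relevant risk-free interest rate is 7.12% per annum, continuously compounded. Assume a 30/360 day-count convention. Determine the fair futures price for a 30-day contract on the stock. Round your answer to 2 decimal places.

F = S·e^((r − q)T) = 286.47 · e^((0.0712 − 0.0626) × 30/360)
= 286.47 · e^0.000717 = 286.47 × 1.000717
F = €286.68

€286.68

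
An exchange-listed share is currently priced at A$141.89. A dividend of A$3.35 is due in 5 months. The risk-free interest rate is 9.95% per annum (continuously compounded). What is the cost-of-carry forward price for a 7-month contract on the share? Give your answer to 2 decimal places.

A$146.96

PV(dividends) I = 3.35·e^(−0.0995·5/12)
I = 3.2140
F = (S − I)·e^(rT) = (141.89 − 3.2140) · e^(0.0995·7/12)
= 138.6760 · e^0.058042 = 138.6760 × 1.059760 = A$146.96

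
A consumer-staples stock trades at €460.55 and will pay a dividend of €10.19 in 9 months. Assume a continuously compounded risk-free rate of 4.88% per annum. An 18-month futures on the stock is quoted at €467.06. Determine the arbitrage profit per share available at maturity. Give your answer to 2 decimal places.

PV(dividends) I = 10.19·e^(−0.0488·9/12) = 9.8238
Fair futures F* = (S − I)·e^(rT) = (460.55 − 9.8238)·e^0.073200 = 450.7262 × 1.075946 = 484.9571
Market €467.06 < fair 484.9571: forward underpriced → reverse cash-and-carry (short the stock, invest proceeds at r, pay the dividends, go long the forward).
Profit at T = |F_mkt − F*| = |467.06 − 484.9571| = €17.90 per share

€17.90 per share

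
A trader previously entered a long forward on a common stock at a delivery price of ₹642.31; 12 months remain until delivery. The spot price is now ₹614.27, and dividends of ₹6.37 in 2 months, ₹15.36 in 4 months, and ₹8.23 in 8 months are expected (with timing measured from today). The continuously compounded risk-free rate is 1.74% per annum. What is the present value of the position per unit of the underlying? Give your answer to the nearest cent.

-₹46.72

PV(remaining dividends) I = 6.37·e^(−0.0174·2/12) + 15.36·e^(−0.0174·4/12) + 8.23·e^(−0.0174·8/12) = 29.7578
Current forward F = (S − I)·e^(rT) = (614.27 − 29.7578)·e^(0.0174·12/12) = 584.5122 × 1.017552 = 594.7716
Value (long) = (F − K)·e^(−rT) = (594.7716 − 642.31) × 0.982751 = -46.7184
Value = -₹46.72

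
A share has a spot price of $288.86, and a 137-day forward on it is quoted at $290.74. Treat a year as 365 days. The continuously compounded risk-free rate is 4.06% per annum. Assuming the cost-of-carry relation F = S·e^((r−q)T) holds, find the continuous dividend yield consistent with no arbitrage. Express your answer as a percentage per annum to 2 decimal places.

From F = S·e^((r−q)T): (r − q) = ln(F/S)/T
ln(290.74/288.86) = ln(1.006508) = 0.006487
(r − q) = 0.006487 / (137/365) = 0.017283
q = r − ln(F/S)/T = 0.0406 − 0.017283 = 0.023317
q = 2.33%

2.33%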